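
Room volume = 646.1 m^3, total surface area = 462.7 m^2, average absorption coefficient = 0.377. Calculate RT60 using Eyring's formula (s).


Given values:
  V = 646.1 m^3, S = 462.7 m^2, alpha = 0.377
Formula: RT60 = 0.161 * V / (-S * ln(1 - alpha))
Compute ln(1 - 0.377) = ln(0.623) = -0.473209
Denominator: -462.7 * -0.473209 = 218.9538
Numerator: 0.161 * 646.1 = 104.0221
RT60 = 104.0221 / 218.9538 = 0.475

0.475 s


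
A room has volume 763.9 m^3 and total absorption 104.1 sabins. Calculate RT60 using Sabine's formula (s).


Given values:
  V = 763.9 m^3
  A = 104.1 sabins
Formula: RT60 = 0.161 * V / A
Numerator: 0.161 * 763.9 = 122.9879
RT60 = 122.9879 / 104.1 = 1.181

1.181 s


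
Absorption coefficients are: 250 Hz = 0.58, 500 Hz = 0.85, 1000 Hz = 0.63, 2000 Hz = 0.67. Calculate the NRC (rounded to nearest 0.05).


Given values:
  a_250 = 0.58, a_500 = 0.85
  a_1000 = 0.63, a_2000 = 0.67
Formula: NRC = (a250 + a500 + a1000 + a2000) / 4
Sum = 0.58 + 0.85 + 0.63 + 0.67 = 2.73
NRC = 2.73 / 4 = 0.6825
Rounded to nearest 0.05: 0.7

0.7


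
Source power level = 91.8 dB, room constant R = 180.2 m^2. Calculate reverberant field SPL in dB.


Given values:
  Lw = 91.8 dB, R = 180.2 m^2
Formula: SPL = Lw + 10 * log10(4 / R)
Compute 4 / R = 4 / 180.2 = 0.022198
Compute 10 * log10(0.022198) = -16.5369
SPL = 91.8 + (-16.5369) = 75.26

75.26 dB


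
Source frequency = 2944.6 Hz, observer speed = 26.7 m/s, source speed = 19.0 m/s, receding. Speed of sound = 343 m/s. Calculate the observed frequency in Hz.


Given values:
  f_s = 2944.6 Hz, v_o = 26.7 m/s, v_s = 19.0 m/s
  Direction: receding
Formula: f_o = f_s * (c - v_o) / (c + v_s)
Numerator: c - v_o = 343 - 26.7 = 316.3
Denominator: c + v_s = 343 + 19.0 = 362.0
f_o = 2944.6 * 316.3 / 362.0 = 2572.86

2572.86 Hz


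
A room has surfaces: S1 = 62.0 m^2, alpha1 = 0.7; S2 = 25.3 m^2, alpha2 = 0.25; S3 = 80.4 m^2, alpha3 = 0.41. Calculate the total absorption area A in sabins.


Given surfaces:
  Surface 1: 62.0 * 0.7 = 43.4
  Surface 2: 25.3 * 0.25 = 6.325
  Surface 3: 80.4 * 0.41 = 32.964
Formula: A = sum(Si * alpha_i)
A = 43.4 + 6.325 + 32.964
A = 82.69

82.69 sabins


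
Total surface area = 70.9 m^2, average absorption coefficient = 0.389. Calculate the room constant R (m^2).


Given values:
  S = 70.9 m^2, alpha = 0.389
Formula: R = S * alpha / (1 - alpha)
Numerator: 70.9 * 0.389 = 27.5801
Denominator: 1 - 0.389 = 0.611
R = 27.5801 / 0.611 = 45.14

45.14 m^2


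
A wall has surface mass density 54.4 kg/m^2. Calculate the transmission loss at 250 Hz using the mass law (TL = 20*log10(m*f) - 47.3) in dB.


Given values:
  m = 54.4 kg/m^2, f = 250 Hz
Formula: TL = 20 * log10(m * f) - 47.3
Compute m * f = 54.4 * 250 = 13600.0
Compute log10(13600.0) = 4.133539
Compute 20 * 4.133539 = 82.6708
TL = 82.6708 - 47.3 = 35.37

35.37 dB


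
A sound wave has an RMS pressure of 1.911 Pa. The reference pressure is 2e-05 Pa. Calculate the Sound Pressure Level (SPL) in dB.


Given values:
  p = 1.911 Pa
  p_ref = 2e-05 Pa
Formula: SPL = 20 * log10(p / p_ref)
Compute ratio: p / p_ref = 1.911 / 2e-05 = 95550
Compute log10: log10(95550) = 4.980231
Multiply: SPL = 20 * 4.980231 = 99.6

99.6 dB


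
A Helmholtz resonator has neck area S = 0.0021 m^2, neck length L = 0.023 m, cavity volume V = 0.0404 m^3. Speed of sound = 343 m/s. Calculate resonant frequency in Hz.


Given values:
  S = 0.0021 m^2, L = 0.023 m, V = 0.0404 m^3, c = 343 m/s
Formula: f = (c / (2*pi)) * sqrt(S / (V * L))
Compute V * L = 0.0404 * 0.023 = 0.0009292
Compute S / (V * L) = 0.0021 / 0.0009292 = 2.26
Compute sqrt(2.26) = 1.50333
Compute c / (2*pi) = 343 / 6.283185 = 54.590148
f = 54.590148 * 1.50333 = 82.07

82.07 Hz


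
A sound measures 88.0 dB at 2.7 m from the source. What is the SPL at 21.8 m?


Given values:
  SPL1 = 88.0 dB, r1 = 2.7 m, r2 = 21.8 m
Formula: SPL2 = SPL1 - 20 * log10(r2 / r1)
Compute ratio: r2 / r1 = 21.8 / 2.7 = 8.0741
Compute log10: log10(8.0741) = 0.907094
Compute drop: 20 * 0.907094 = 18.1419
SPL2 = 88.0 - 18.1419 = 69.86

69.86 dB


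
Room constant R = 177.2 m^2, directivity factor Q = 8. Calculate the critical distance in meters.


Given values:
  R = 177.2 m^2, Q = 8
Formula: d_c = 0.141 * sqrt(Q * R)
Compute Q * R = 8 * 177.2 = 1417.6
Compute sqrt(1417.6) = 37.651
d_c = 0.141 * 37.651 = 5.309

5.309 m


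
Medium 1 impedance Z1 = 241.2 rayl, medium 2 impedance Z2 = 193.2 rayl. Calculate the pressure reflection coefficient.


Given values:
  Z1 = 241.2 rayl, Z2 = 193.2 rayl
Formula: R = (Z2 - Z1) / (Z2 + Z1)
Numerator: Z2 - Z1 = 193.2 - 241.2 = -48.0
Denominator: Z2 + Z1 = 193.2 + 241.2 = 434.4
R = -48.0 / 434.4 = -0.1105

-0.1105


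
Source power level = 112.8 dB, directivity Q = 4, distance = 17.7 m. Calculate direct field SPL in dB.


Given values:
  Lw = 112.8 dB, Q = 4, r = 17.7 m
Formula: SPL = Lw + 10 * log10(Q / (4 * pi * r^2))
Compute 4 * pi * r^2 = 4 * pi * 17.7^2 = 3936.9182
Compute Q / denom = 4 / 3936.9182 = 0.00101602
Compute 10 * log10(0.00101602) = -29.931
SPL = 112.8 + (-29.931) = 82.87

82.87 dB


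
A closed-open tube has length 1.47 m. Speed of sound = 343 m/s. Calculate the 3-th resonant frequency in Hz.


Given values:
  Tube type: closed-open, L = 1.47 m, c = 343 m/s, n = 3
Formula: f_n = (2n - 1) * c / (4 * L)
Compute 2n - 1 = 2*3 - 1 = 5
Compute 4 * L = 4 * 1.47 = 5.88
f = 5 * 343 / 5.88
f = 291.67

291.67 Hz


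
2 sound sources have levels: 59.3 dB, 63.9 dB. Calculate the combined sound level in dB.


Formula: L_total = 10 * log10( sum(10^(Li/10)) )
  Source 1: 10^(59.3/10) = 851138.0382
  Source 2: 10^(63.9/10) = 2454708.9157
Sum of linear values = 3305846.9539
L_total = 10 * log10(3305846.9539) = 65.19

65.19 dB


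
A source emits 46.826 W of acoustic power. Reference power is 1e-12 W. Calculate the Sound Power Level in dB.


Given values:
  W = 46.826 W
  W_ref = 1e-12 W
Formula: SWL = 10 * log10(W / W_ref)
Compute ratio: W / W_ref = 46826000000000
Compute log10: log10(46826000000000) = 13.670487
Multiply: SWL = 10 * 13.670487 = 136.7

136.7 dB


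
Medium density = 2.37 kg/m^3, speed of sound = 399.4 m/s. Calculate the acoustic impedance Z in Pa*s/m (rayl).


Given values:
  rho = 2.37 kg/m^3
  c = 399.4 m/s
Formula: Z = rho * c
Z = 2.37 * 399.4
Z = 946.58

946.58 rayl


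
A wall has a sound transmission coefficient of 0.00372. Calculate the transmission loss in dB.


Given values:
  tau = 0.00372
Formula: TL = 10 * log10(1 / tau)
Compute 1 / tau = 1 / 0.00372 = 268.8172
Compute log10(268.8172) = 2.429457
TL = 10 * 2.429457 = 24.29

24.29 dB


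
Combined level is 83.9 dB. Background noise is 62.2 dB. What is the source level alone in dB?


Given values:
  L_total = 83.9 dB, L_bg = 62.2 dB
Formula: L_source = 10 * log10(10^(L_total/10) - 10^(L_bg/10))
Convert to linear:
  10^(83.9/10) = 245470891.5685
  10^(62.2/10) = 1659586.9074
Difference: 245470891.5685 - 1659586.9074 = 243811304.6611
L_source = 10 * log10(243811304.6611) = 83.87

83.87 dB


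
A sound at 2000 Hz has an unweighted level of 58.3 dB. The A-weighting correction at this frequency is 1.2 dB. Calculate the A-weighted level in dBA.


Given values:
  SPL = 58.3 dB
  A-weighting at 2000 Hz = 1.2 dB
Formula: L_A = SPL + A_weight
L_A = 58.3 + (1.2)
L_A = 59.5

59.5 dBA


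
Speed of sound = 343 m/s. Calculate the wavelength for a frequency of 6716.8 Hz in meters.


Given values:
  c = 343 m/s, f = 6716.8 Hz
Formula: lambda = c / f
lambda = 343 / 6716.8
lambda = 0.0511

0.0511 m


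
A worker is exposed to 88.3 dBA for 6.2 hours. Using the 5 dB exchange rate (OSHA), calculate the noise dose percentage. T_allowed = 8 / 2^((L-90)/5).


Given values:
  L = 88.3 dBA, T = 6.2 hours
Formula: T_allowed = 8 / 2^((L - 90) / 5)
Compute exponent: (88.3 - 90) / 5 = -0.34
Compute 2^(-0.34) = 0.790041
T_allowed = 8 / 0.790041 = 10.126057 hours
Dose = (T / T_allowed) * 100
Dose = (6.2 / 10.126057) * 100 = 61.23

61.23 %


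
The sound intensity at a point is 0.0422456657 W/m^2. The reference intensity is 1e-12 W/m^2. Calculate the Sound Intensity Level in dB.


Given values:
  I = 0.0422456657 W/m^2
  I_ref = 1e-12 W/m^2
Formula: SIL = 10 * log10(I / I_ref)
Compute ratio: I / I_ref = 42245665700
Compute log10: log10(42245665700) = 10.625782
Multiply: SIL = 10 * 10.625782 = 106.26

106.26 dB


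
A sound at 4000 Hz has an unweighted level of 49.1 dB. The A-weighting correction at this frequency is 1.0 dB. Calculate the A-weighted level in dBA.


Given values:
  SPL = 49.1 dB
  A-weighting at 4000 Hz = 1.0 dB
Formula: L_A = SPL + A_weight
L_A = 49.1 + (1.0)
L_A = 50.1

50.1 dBA


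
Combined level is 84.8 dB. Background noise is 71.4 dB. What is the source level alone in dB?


Given values:
  L_total = 84.8 dB, L_bg = 71.4 dB
Formula: L_source = 10 * log10(10^(L_total/10) - 10^(L_bg/10))
Convert to linear:
  10^(84.8/10) = 301995172.0402
  10^(71.4/10) = 13803842.646
Difference: 301995172.0402 - 13803842.646 = 288191329.3942
L_source = 10 * log10(288191329.3942) = 84.6

84.6 dB


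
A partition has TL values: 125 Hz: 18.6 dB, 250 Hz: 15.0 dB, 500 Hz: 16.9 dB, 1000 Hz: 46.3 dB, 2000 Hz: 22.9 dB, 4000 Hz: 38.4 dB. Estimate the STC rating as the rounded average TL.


Given TL values at each frequency:
  125 Hz: 18.6 dB
  250 Hz: 15.0 dB
  500 Hz: 16.9 dB
  1000 Hz: 46.3 dB
  2000 Hz: 22.9 dB
  4000 Hz: 38.4 dB
Formula: STC ~ round(average of TL values)
Sum = 18.6 + 15.0 + 16.9 + 46.3 + 22.9 + 38.4 = 158.1
Average = 158.1 / 6 = 26.35
Rounded: 26

26


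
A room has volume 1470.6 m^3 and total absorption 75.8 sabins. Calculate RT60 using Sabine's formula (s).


Given values:
  V = 1470.6 m^3
  A = 75.8 sabins
Formula: RT60 = 0.161 * V / A
Numerator: 0.161 * 1470.6 = 236.7666
RT60 = 236.7666 / 75.8 = 3.124

3.124 s


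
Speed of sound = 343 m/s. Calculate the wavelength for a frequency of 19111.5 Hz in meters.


Given values:
  c = 343 m/s, f = 19111.5 Hz
Formula: lambda = c / f
lambda = 343 / 19111.5
lambda = 0.0179

0.0179 m


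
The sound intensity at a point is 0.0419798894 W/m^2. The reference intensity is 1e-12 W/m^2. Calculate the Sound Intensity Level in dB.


Given values:
  I = 0.0419798894 W/m^2
  I_ref = 1e-12 W/m^2
Formula: SIL = 10 * log10(I / I_ref)
Compute ratio: I / I_ref = 41979889400
Compute log10: log10(41979889400) = 10.623041
Multiply: SIL = 10 * 10.623041 = 106.23

106.23 dB


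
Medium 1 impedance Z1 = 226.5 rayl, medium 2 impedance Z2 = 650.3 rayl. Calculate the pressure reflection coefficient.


Given values:
  Z1 = 226.5 rayl, Z2 = 650.3 rayl
Formula: R = (Z2 - Z1) / (Z2 + Z1)
Numerator: Z2 - Z1 = 650.3 - 226.5 = 423.8
Denominator: Z2 + Z1 = 650.3 + 226.5 = 876.8
R = 423.8 / 876.8 = 0.4833

0.4833


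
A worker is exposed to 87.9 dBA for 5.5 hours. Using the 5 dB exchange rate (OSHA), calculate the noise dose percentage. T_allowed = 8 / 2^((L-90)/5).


Given values:
  L = 87.9 dBA, T = 5.5 hours
Formula: T_allowed = 8 / 2^((L - 90) / 5)
Compute exponent: (87.9 - 90) / 5 = -0.42
Compute 2^(-0.42) = 0.747425
T_allowed = 8 / 0.747425 = 10.703415 hours
Dose = (T / T_allowed) * 100
Dose = (5.5 / 10.703415) * 100 = 51.39

51.39 %


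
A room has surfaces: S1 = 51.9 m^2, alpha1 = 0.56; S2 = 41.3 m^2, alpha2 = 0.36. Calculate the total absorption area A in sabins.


Given surfaces:
  Surface 1: 51.9 * 0.56 = 29.064
  Surface 2: 41.3 * 0.36 = 14.868
Formula: A = sum(Si * alpha_i)
A = 29.064 + 14.868
A = 43.93

43.93 sabins


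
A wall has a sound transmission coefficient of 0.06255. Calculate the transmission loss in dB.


Given values:
  tau = 0.06255
Formula: TL = 10 * log10(1 / tau)
Compute 1 / tau = 1 / 0.06255 = 15.9872
Compute log10(15.9872) = 1.203772
TL = 10 * 1.203772 = 12.04

12.04 dB


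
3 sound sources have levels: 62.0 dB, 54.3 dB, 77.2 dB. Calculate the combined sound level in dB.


Formula: L_total = 10 * log10( sum(10^(Li/10)) )
  Source 1: 10^(62.0/10) = 1584893.1925
  Source 2: 10^(54.3/10) = 269153.4804
  Source 3: 10^(77.2/10) = 52480746.025
Sum of linear values = 54334792.6979
L_total = 10 * log10(54334792.6979) = 77.35

77.35 dB


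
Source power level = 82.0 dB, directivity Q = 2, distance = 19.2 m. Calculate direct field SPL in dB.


Given values:
  Lw = 82.0 dB, Q = 2, r = 19.2 m
Formula: SPL = Lw + 10 * log10(Q / (4 * pi * r^2))
Compute 4 * pi * r^2 = 4 * pi * 19.2^2 = 4632.4669
Compute Q / denom = 2 / 4632.4669 = 0.00043174
Compute 10 * log10(0.00043174) = -33.6478
SPL = 82.0 + (-33.6478) = 48.35

48.35 dB


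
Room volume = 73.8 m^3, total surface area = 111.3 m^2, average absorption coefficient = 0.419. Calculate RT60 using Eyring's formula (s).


Given values:
  V = 73.8 m^3, S = 111.3 m^2, alpha = 0.419
Formula: RT60 = 0.161 * V / (-S * ln(1 - alpha))
Compute ln(1 - 0.419) = ln(0.581) = -0.543005
Denominator: -111.3 * -0.543005 = 60.4365
Numerator: 0.161 * 73.8 = 11.8818
RT60 = 11.8818 / 60.4365 = 0.197

0.197 s


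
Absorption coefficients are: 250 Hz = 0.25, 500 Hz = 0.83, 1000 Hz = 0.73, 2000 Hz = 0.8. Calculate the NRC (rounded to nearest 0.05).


Given values:
  a_250 = 0.25, a_500 = 0.83
  a_1000 = 0.73, a_2000 = 0.8
Formula: NRC = (a250 + a500 + a1000 + a2000) / 4
Sum = 0.25 + 0.83 + 0.73 + 0.8 = 2.61
NRC = 2.61 / 4 = 0.6525
Rounded to nearest 0.05: 0.65

0.65


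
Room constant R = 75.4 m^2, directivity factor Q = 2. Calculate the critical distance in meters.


Given values:
  R = 75.4 m^2, Q = 2
Formula: d_c = 0.141 * sqrt(Q * R)
Compute Q * R = 2 * 75.4 = 150.8
Compute sqrt(150.8) = 12.2801
d_c = 0.141 * 12.2801 = 1.731

1.731 m


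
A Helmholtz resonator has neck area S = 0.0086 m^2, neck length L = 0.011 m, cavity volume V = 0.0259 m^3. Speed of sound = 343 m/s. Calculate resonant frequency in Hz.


Given values:
  S = 0.0086 m^2, L = 0.011 m, V = 0.0259 m^3, c = 343 m/s
Formula: f = (c / (2*pi)) * sqrt(S / (V * L))
Compute V * L = 0.0259 * 0.011 = 0.0002849
Compute S / (V * L) = 0.0086 / 0.0002849 = 30.186
Compute sqrt(30.186) = 5.494179
Compute c / (2*pi) = 343 / 6.283185 = 54.590148
f = 54.590148 * 5.494179 = 299.93

299.93 Hz


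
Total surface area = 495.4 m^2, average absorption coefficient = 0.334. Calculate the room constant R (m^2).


Given values:
  S = 495.4 m^2, alpha = 0.334
Formula: R = S * alpha / (1 - alpha)
Numerator: 495.4 * 0.334 = 165.4636
Denominator: 1 - 0.334 = 0.666
R = 165.4636 / 0.666 = 248.44

248.44 m^2


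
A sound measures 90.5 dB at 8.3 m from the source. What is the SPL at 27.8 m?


Given values:
  SPL1 = 90.5 dB, r1 = 8.3 m, r2 = 27.8 m
Formula: SPL2 = SPL1 - 20 * log10(r2 / r1)
Compute ratio: r2 / r1 = 27.8 / 8.3 = 3.3494
Compute log10: log10(3.3494) = 0.524967
Compute drop: 20 * 0.524967 = 10.4993
SPL2 = 90.5 - 10.4993 = 80.0

80.0 dB


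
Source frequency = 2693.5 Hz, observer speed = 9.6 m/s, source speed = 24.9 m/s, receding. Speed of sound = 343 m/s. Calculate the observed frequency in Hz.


Given values:
  f_s = 2693.5 Hz, v_o = 9.6 m/s, v_s = 24.9 m/s
  Direction: receding
Formula: f_o = f_s * (c - v_o) / (c + v_s)
Numerator: c - v_o = 343 - 9.6 = 333.4
Denominator: c + v_s = 343 + 24.9 = 367.9
f_o = 2693.5 * 333.4 / 367.9 = 2440.92

2440.92 Hz


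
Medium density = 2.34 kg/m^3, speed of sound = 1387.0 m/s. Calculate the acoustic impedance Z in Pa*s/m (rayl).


Given values:
  rho = 2.34 kg/m^3
  c = 1387.0 m/s
Formula: Z = rho * c
Z = 2.34 * 1387.0
Z = 3245.58

3245.58 rayl


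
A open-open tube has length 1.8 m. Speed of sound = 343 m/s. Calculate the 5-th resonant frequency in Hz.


Given values:
  Tube type: open-open, L = 1.8 m, c = 343 m/s, n = 5
Formula: f_n = n * c / (2 * L)
Compute 2 * L = 2 * 1.8 = 3.6
f = 5 * 343 / 3.6
f = 476.39

476.39 Hz


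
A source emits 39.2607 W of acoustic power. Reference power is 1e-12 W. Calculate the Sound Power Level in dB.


Given values:
  W = 39.2607 W
  W_ref = 1e-12 W
Formula: SWL = 10 * log10(W / W_ref)
Compute ratio: W / W_ref = 39260700000000
Compute log10: log10(39260700000000) = 13.593958
Multiply: SWL = 10 * 13.593958 = 135.94

135.94 dB


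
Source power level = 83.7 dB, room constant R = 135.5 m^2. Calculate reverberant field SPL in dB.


Given values:
  Lw = 83.7 dB, R = 135.5 m^2
Formula: SPL = Lw + 10 * log10(4 / R)
Compute 4 / R = 4 / 135.5 = 0.02952
Compute 10 * log10(0.02952) = -15.2988
SPL = 83.7 + (-15.2988) = 68.4

68.4 dB


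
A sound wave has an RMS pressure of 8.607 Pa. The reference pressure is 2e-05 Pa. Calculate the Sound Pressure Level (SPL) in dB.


Given values:
  p = 8.607 Pa
  p_ref = 2e-05 Pa
Formula: SPL = 20 * log10(p / p_ref)
Compute ratio: p / p_ref = 8.607 / 2e-05 = 430350
Compute log10: log10(430350) = 5.633822
Multiply: SPL = 20 * 5.633822 = 112.68

112.68 dB


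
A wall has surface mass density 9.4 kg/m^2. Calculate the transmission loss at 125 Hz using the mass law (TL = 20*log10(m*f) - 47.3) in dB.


Given values:
  m = 9.4 kg/m^2, f = 125 Hz
Formula: TL = 20 * log10(m * f) - 47.3
Compute m * f = 9.4 * 125 = 1175.0
Compute log10(1175.0) = 3.070038
Compute 20 * 3.070038 = 61.4008
TL = 61.4008 - 47.3 = 14.1

14.1 dB


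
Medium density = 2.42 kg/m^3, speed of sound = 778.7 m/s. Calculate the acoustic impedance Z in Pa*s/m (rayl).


Given values:
  rho = 2.42 kg/m^3
  c = 778.7 m/s
Formula: Z = rho * c
Z = 2.42 * 778.7
Z = 1884.45

1884.45 rayl


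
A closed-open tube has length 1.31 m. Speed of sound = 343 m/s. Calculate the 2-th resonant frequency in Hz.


Given values:
  Tube type: closed-open, L = 1.31 m, c = 343 m/s, n = 2
Formula: f_n = (2n - 1) * c / (4 * L)
Compute 2n - 1 = 2*2 - 1 = 3
Compute 4 * L = 4 * 1.31 = 5.24
f = 3 * 343 / 5.24
f = 196.37

196.37 Hz


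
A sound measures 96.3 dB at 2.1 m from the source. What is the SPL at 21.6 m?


Given values:
  SPL1 = 96.3 dB, r1 = 2.1 m, r2 = 21.6 m
Formula: SPL2 = SPL1 - 20 * log10(r2 / r1)
Compute ratio: r2 / r1 = 21.6 / 2.1 = 10.2857
Compute log10: log10(10.2857) = 1.012234
Compute drop: 20 * 1.012234 = 20.2447
SPL2 = 96.3 - 20.2447 = 76.06

76.06 dB


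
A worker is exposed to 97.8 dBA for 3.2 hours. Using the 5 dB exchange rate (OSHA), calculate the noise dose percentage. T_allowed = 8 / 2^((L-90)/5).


Given values:
  L = 97.8 dBA, T = 3.2 hours
Formula: T_allowed = 8 / 2^((L - 90) / 5)
Compute exponent: (97.8 - 90) / 5 = 1.56
Compute 2^(1.56) = 2.948538
T_allowed = 8 / 2.948538 = 2.713209 hours
Dose = (T / T_allowed) * 100
Dose = (3.2 / 2.713209) * 100 = 117.94

117.94 %


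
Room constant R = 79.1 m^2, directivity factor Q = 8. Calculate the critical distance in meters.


Given values:
  R = 79.1 m^2, Q = 8
Formula: d_c = 0.141 * sqrt(Q * R)
Compute Q * R = 8 * 79.1 = 632.8
Compute sqrt(632.8) = 25.1555
d_c = 0.141 * 25.1555 = 3.547

3.547 m


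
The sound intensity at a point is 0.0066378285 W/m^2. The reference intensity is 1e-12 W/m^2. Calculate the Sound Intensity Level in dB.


Given values:
  I = 0.0066378285 W/m^2
  I_ref = 1e-12 W/m^2
Formula: SIL = 10 * log10(I / I_ref)
Compute ratio: I / I_ref = 6637828500
Compute log10: log10(6637828500) = 9.822026
Multiply: SIL = 10 * 9.822026 = 98.22

98.22 dB


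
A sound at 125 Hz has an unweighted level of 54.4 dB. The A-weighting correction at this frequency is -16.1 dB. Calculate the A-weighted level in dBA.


Given values:
  SPL = 54.4 dB
  A-weighting at 125 Hz = -16.1 dB
Formula: L_A = SPL + A_weight
L_A = 54.4 + (-16.1)
L_A = 38.3

38.3 dBA


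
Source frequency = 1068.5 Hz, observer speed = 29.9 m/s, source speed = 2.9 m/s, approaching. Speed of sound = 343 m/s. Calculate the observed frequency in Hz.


Given values:
  f_s = 1068.5 Hz, v_o = 29.9 m/s, v_s = 2.9 m/s
  Direction: approaching
Formula: f_o = f_s * (c + v_o) / (c - v_s)
Numerator: c + v_o = 343 + 29.9 = 372.9
Denominator: c - v_s = 343 - 2.9 = 340.1
f_o = 1068.5 * 372.9 / 340.1 = 1171.55

1171.55 Hz


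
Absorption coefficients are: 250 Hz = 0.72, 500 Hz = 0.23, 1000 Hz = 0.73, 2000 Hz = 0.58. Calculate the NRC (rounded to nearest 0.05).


Given values:
  a_250 = 0.72, a_500 = 0.23
  a_1000 = 0.73, a_2000 = 0.58
Formula: NRC = (a250 + a500 + a1000 + a2000) / 4
Sum = 0.72 + 0.23 + 0.73 + 0.58 = 2.26
NRC = 2.26 / 4 = 0.565
Rounded to nearest 0.05: 0.55

0.55


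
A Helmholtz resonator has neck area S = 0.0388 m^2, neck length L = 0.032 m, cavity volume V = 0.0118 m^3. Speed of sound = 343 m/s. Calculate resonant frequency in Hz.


Given values:
  S = 0.0388 m^2, L = 0.032 m, V = 0.0118 m^3, c = 343 m/s
Formula: f = (c / (2*pi)) * sqrt(S / (V * L))
Compute V * L = 0.0118 * 0.032 = 0.0003776
Compute S / (V * L) = 0.0388 / 0.0003776 = 102.7542
Compute sqrt(102.7542) = 10.136775
Compute c / (2*pi) = 343 / 6.283185 = 54.590148
f = 54.590148 * 10.136775 = 553.37

553.37 Hz


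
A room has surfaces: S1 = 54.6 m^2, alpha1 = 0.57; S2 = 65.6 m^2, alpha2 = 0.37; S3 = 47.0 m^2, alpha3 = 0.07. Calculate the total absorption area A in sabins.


Given surfaces:
  Surface 1: 54.6 * 0.57 = 31.122
  Surface 2: 65.6 * 0.37 = 24.272
  Surface 3: 47.0 * 0.07 = 3.29
Formula: A = sum(Si * alpha_i)
A = 31.122 + 24.272 + 3.29
A = 58.68

58.68 sabins


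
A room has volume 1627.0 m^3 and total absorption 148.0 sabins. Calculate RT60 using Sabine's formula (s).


Given values:
  V = 1627.0 m^3
  A = 148.0 sabins
Formula: RT60 = 0.161 * V / A
Numerator: 0.161 * 1627.0 = 261.947
RT60 = 261.947 / 148.0 = 1.77

1.77 s


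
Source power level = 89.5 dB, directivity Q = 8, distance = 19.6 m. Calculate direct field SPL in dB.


Given values:
  Lw = 89.5 dB, Q = 8, r = 19.6 m
Formula: SPL = Lw + 10 * log10(Q / (4 * pi * r^2))
Compute 4 * pi * r^2 = 4 * pi * 19.6^2 = 4827.4969
Compute Q / denom = 8 / 4827.4969 = 0.00165717
Compute 10 * log10(0.00165717) = -27.8063
SPL = 89.5 + (-27.8063) = 61.69

61.69 dB


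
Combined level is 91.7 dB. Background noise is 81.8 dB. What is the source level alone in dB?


Given values:
  L_total = 91.7 dB, L_bg = 81.8 dB
Formula: L_source = 10 * log10(10^(L_total/10) - 10^(L_bg/10))
Convert to linear:
  10^(91.7/10) = 1479108388.1682
  10^(81.8/10) = 151356124.8436
Difference: 1479108388.1682 - 151356124.8436 = 1327752263.3246
L_source = 10 * log10(1327752263.3246) = 91.23

91.23 dB


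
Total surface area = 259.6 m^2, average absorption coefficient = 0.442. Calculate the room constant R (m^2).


Given values:
  S = 259.6 m^2, alpha = 0.442
Formula: R = S * alpha / (1 - alpha)
Numerator: 259.6 * 0.442 = 114.7432
Denominator: 1 - 0.442 = 0.558
R = 114.7432 / 0.558 = 205.63

205.63 m^2


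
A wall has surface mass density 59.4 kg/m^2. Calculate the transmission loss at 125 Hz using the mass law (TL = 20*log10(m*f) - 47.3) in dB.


Given values:
  m = 59.4 kg/m^2, f = 125 Hz
Formula: TL = 20 * log10(m * f) - 47.3
Compute m * f = 59.4 * 125 = 7425.0
Compute log10(7425.0) = 3.870696
Compute 20 * 3.870696 = 77.4139
TL = 77.4139 - 47.3 = 30.11

30.11 dB


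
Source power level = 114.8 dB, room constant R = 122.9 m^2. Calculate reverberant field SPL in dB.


Given values:
  Lw = 114.8 dB, R = 122.9 m^2
Formula: SPL = Lw + 10 * log10(4 / R)
Compute 4 / R = 4 / 122.9 = 0.032547
Compute 10 * log10(0.032547) = -14.8749
SPL = 114.8 + (-14.8749) = 99.93

99.93 dB


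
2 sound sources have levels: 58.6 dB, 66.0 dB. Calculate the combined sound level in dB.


Formula: L_total = 10 * log10( sum(10^(Li/10)) )
  Source 1: 10^(58.6/10) = 724435.9601
  Source 2: 10^(66.0/10) = 3981071.7055
Sum of linear values = 4705507.6656
L_total = 10 * log10(4705507.6656) = 66.73

66.73 dB


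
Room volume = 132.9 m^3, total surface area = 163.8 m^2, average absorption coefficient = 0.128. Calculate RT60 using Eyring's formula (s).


Given values:
  V = 132.9 m^3, S = 163.8 m^2, alpha = 0.128
Formula: RT60 = 0.161 * V / (-S * ln(1 - alpha))
Compute ln(1 - 0.128) = ln(0.872) = -0.136966
Denominator: -163.8 * -0.136966 = 22.435
Numerator: 0.161 * 132.9 = 21.3969
RT60 = 21.3969 / 22.435 = 0.954

0.954 s


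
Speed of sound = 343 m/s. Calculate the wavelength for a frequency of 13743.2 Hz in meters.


Given values:
  c = 343 m/s, f = 13743.2 Hz
Formula: lambda = c / f
lambda = 343 / 13743.2
lambda = 0.025

0.025 m


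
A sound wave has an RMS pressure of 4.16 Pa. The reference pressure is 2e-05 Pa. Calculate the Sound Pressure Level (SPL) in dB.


Given values:
  p = 4.16 Pa
  p_ref = 2e-05 Pa
Formula: SPL = 20 * log10(p / p_ref)
Compute ratio: p / p_ref = 4.16 / 2e-05 = 208000
Compute log10: log10(208000) = 5.318063
Multiply: SPL = 20 * 5.318063 = 106.36

106.36 dB


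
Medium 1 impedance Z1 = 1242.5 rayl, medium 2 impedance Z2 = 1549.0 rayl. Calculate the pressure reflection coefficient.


Given values:
  Z1 = 1242.5 rayl, Z2 = 1549.0 rayl
Formula: R = (Z2 - Z1) / (Z2 + Z1)
Numerator: Z2 - Z1 = 1549.0 - 1242.5 = 306.5
Denominator: Z2 + Z1 = 1549.0 + 1242.5 = 2791.5
R = 306.5 / 2791.5 = 0.1098

0.1098


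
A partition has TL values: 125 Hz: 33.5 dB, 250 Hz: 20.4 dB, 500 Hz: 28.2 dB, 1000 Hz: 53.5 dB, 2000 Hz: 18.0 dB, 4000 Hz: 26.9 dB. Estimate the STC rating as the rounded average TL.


Given TL values at each frequency:
  125 Hz: 33.5 dB
  250 Hz: 20.4 dB
  500 Hz: 28.2 dB
  1000 Hz: 53.5 dB
  2000 Hz: 18.0 dB
  4000 Hz: 26.9 dB
Formula: STC ~ round(average of TL values)
Sum = 33.5 + 20.4 + 28.2 + 53.5 + 18.0 + 26.9 = 180.5
Average = 180.5 / 6 = 30.08
Rounded: 30

30


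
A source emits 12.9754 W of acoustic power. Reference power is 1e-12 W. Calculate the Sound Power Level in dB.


Given values:
  W = 12.9754 W
  W_ref = 1e-12 W
Formula: SWL = 10 * log10(W / W_ref)
Compute ratio: W / W_ref = 12975400000000
Compute log10: log10(12975400000000) = 13.113121
Multiply: SWL = 10 * 13.113121 = 131.13

131.13 dB


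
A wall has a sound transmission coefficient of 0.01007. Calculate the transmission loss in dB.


Given values:
  tau = 0.01007
Formula: TL = 10 * log10(1 / tau)
Compute 1 / tau = 1 / 0.01007 = 99.3049
Compute log10(99.3049) = 1.996971
TL = 10 * 1.996971 = 19.97

19.97 dB


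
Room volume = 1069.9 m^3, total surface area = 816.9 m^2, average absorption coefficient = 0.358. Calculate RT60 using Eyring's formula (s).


Given values:
  V = 1069.9 m^3, S = 816.9 m^2, alpha = 0.358
Formula: RT60 = 0.161 * V / (-S * ln(1 - alpha))
Compute ln(1 - 0.358) = ln(0.642) = -0.443167
Denominator: -816.9 * -0.443167 = 362.0231
Numerator: 0.161 * 1069.9 = 172.2539
RT60 = 172.2539 / 362.0231 = 0.476

0.476 s


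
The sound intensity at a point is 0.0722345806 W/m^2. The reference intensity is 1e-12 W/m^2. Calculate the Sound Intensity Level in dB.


Given values:
  I = 0.0722345806 W/m^2
  I_ref = 1e-12 W/m^2
Formula: SIL = 10 * log10(I / I_ref)
Compute ratio: I / I_ref = 72234580600
Compute log10: log10(72234580600) = 10.858745
Multiply: SIL = 10 * 10.858745 = 108.59

108.59 dB


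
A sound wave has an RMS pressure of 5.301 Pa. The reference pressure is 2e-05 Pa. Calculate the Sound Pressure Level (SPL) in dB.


Given values:
  p = 5.301 Pa
  p_ref = 2e-05 Pa
Formula: SPL = 20 * log10(p / p_ref)
Compute ratio: p / p_ref = 5.301 / 2e-05 = 265050
Compute log10: log10(265050) = 5.423328
Multiply: SPL = 20 * 5.423328 = 108.47

108.47 dB


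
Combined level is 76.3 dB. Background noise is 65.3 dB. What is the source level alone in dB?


Given values:
  L_total = 76.3 dB, L_bg = 65.3 dB
Formula: L_source = 10 * log10(10^(L_total/10) - 10^(L_bg/10))
Convert to linear:
  10^(76.3/10) = 42657951.8802
  10^(65.3/10) = 3388441.5614
Difference: 42657951.8802 - 3388441.5614 = 39269510.3188
L_source = 10 * log10(39269510.3188) = 75.94

75.94 dB


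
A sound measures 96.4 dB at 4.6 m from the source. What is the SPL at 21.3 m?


Given values:
  SPL1 = 96.4 dB, r1 = 4.6 m, r2 = 21.3 m
Formula: SPL2 = SPL1 - 20 * log10(r2 / r1)
Compute ratio: r2 / r1 = 21.3 / 4.6 = 4.6304
Compute log10: log10(4.6304) = 0.665619
Compute drop: 20 * 0.665619 = 13.3124
SPL2 = 96.4 - 13.3124 = 83.09

83.09 dB


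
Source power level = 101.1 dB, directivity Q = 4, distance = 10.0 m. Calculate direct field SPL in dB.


Given values:
  Lw = 101.1 dB, Q = 4, r = 10.0 m
Formula: SPL = Lw + 10 * log10(Q / (4 * pi * r^2))
Compute 4 * pi * r^2 = 4 * pi * 10.0^2 = 1256.6371
Compute Q / denom = 4 / 1256.6371 = 0.0031831
Compute 10 * log10(0.0031831) = -24.9715
SPL = 101.1 + (-24.9715) = 76.13

76.13 dB


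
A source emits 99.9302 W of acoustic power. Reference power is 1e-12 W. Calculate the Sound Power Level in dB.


Given values:
  W = 99.9302 W
  W_ref = 1e-12 W
Formula: SWL = 10 * log10(W / W_ref)
Compute ratio: W / W_ref = 99930200000000
Compute log10: log10(99930200000000) = 13.999697
Multiply: SWL = 10 * 13.999697 = 140.0

140.0 dB


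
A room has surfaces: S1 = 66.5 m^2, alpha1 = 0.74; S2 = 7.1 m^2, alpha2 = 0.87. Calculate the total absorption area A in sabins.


Given surfaces:
  Surface 1: 66.5 * 0.74 = 49.21
  Surface 2: 7.1 * 0.87 = 6.177
Formula: A = sum(Si * alpha_i)
A = 49.21 + 6.177
A = 55.39

55.39 sabins


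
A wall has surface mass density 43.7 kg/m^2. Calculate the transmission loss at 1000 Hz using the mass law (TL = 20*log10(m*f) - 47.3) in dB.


Given values:
  m = 43.7 kg/m^2, f = 1000 Hz
Formula: TL = 20 * log10(m * f) - 47.3
Compute m * f = 43.7 * 1000 = 43700.0
Compute log10(43700.0) = 4.640481
Compute 20 * 4.640481 = 92.8096
TL = 92.8096 - 47.3 = 45.51

45.51 dB


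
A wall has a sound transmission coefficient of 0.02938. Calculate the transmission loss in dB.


Given values:
  tau = 0.02938
Formula: TL = 10 * log10(1 / tau)
Compute 1 / tau = 1 / 0.02938 = 34.0368
Compute log10(34.0368) = 1.531949
TL = 10 * 1.531949 = 15.32

15.32 dB


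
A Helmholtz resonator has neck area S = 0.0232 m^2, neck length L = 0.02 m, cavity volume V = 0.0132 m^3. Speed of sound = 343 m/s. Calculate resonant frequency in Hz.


Given values:
  S = 0.0232 m^2, L = 0.02 m, V = 0.0132 m^3, c = 343 m/s
Formula: f = (c / (2*pi)) * sqrt(S / (V * L))
Compute V * L = 0.0132 * 0.02 = 0.000264
Compute S / (V * L) = 0.0232 / 0.000264 = 87.8788
Compute sqrt(87.8788) = 9.374369
Compute c / (2*pi) = 343 / 6.283185 = 54.590148
f = 54.590148 * 9.374369 = 511.75

511.75 Hz


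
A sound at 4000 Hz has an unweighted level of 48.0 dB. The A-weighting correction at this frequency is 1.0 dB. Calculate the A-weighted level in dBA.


Given values:
  SPL = 48.0 dB
  A-weighting at 4000 Hz = 1.0 dB
Formula: L_A = SPL + A_weight
L_A = 48.0 + (1.0)
L_A = 49.0

49.0 dBA


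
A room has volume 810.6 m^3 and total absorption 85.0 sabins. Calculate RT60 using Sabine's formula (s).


Given values:
  V = 810.6 m^3
  A = 85.0 sabins
Formula: RT60 = 0.161 * V / A
Numerator: 0.161 * 810.6 = 130.5066
RT60 = 130.5066 / 85.0 = 1.535

1.535 s


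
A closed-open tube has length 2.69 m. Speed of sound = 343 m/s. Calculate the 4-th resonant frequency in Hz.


Given values:
  Tube type: closed-open, L = 2.69 m, c = 343 m/s, n = 4
Formula: f_n = (2n - 1) * c / (4 * L)
Compute 2n - 1 = 2*4 - 1 = 7
Compute 4 * L = 4 * 2.69 = 10.76
f = 7 * 343 / 10.76
f = 223.14

223.14 Hz


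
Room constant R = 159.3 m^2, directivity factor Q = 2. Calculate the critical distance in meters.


Given values:
  R = 159.3 m^2, Q = 2
Formula: d_c = 0.141 * sqrt(Q * R)
Compute Q * R = 2 * 159.3 = 318.6
Compute sqrt(318.6) = 17.8494
d_c = 0.141 * 17.8494 = 2.517

2.517 m


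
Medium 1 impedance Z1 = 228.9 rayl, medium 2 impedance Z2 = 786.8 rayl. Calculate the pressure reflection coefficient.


Given values:
  Z1 = 228.9 rayl, Z2 = 786.8 rayl
Formula: R = (Z2 - Z1) / (Z2 + Z1)
Numerator: Z2 - Z1 = 786.8 - 228.9 = 557.9
Denominator: Z2 + Z1 = 786.8 + 228.9 = 1015.7
R = 557.9 / 1015.7 = 0.5493

0.5493


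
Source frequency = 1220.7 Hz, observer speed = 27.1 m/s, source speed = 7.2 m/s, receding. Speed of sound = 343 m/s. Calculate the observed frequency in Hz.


Given values:
  f_s = 1220.7 Hz, v_o = 27.1 m/s, v_s = 7.2 m/s
  Direction: receding
Formula: f_o = f_s * (c - v_o) / (c + v_s)
Numerator: c - v_o = 343 - 27.1 = 315.9
Denominator: c + v_s = 343 + 7.2 = 350.2
f_o = 1220.7 * 315.9 / 350.2 = 1101.14

1101.14 Hz


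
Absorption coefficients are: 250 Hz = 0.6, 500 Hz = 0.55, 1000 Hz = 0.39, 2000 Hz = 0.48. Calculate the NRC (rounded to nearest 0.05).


Given values:
  a_250 = 0.6, a_500 = 0.55
  a_1000 = 0.39, a_2000 = 0.48
Formula: NRC = (a250 + a500 + a1000 + a2000) / 4
Sum = 0.6 + 0.55 + 0.39 + 0.48 = 2.02
NRC = 2.02 / 4 = 0.505
Rounded to nearest 0.05: 0.5

0.5


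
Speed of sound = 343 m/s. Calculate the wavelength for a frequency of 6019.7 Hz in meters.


Given values:
  c = 343 m/s, f = 6019.7 Hz
Formula: lambda = c / f
lambda = 343 / 6019.7
lambda = 0.057

0.057 m


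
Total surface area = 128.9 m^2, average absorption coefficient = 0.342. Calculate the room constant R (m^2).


Given values:
  S = 128.9 m^2, alpha = 0.342
Formula: R = S * alpha / (1 - alpha)
Numerator: 128.9 * 0.342 = 44.0838
Denominator: 1 - 0.342 = 0.658
R = 44.0838 / 0.658 = 67.0

67.0 m^2


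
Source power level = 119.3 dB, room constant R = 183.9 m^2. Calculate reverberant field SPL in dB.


Given values:
  Lw = 119.3 dB, R = 183.9 m^2
Formula: SPL = Lw + 10 * log10(4 / R)
Compute 4 / R = 4 / 183.9 = 0.021751
Compute 10 * log10(0.021751) = -16.6252
SPL = 119.3 + (-16.6252) = 102.67

102.67 dB


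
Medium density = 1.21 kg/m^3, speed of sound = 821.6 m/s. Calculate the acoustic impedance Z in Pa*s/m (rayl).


Given values:
  rho = 1.21 kg/m^3
  c = 821.6 m/s
Formula: Z = rho * c
Z = 1.21 * 821.6
Z = 994.14

994.14 rayl


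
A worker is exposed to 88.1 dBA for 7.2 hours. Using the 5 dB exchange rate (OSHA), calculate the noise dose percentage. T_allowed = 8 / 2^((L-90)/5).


Given values:
  L = 88.1 dBA, T = 7.2 hours
Formula: T_allowed = 8 / 2^((L - 90) / 5)
Compute exponent: (88.1 - 90) / 5 = -0.38
Compute 2^(-0.38) = 0.768438
T_allowed = 8 / 0.768438 = 10.410729 hours
Dose = (T / T_allowed) * 100
Dose = (7.2 / 10.410729) * 100 = 69.16

69.16 %


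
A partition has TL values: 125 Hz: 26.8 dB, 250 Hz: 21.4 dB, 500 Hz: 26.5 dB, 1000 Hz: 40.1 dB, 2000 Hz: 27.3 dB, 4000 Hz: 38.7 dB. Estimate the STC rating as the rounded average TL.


Given TL values at each frequency:
  125 Hz: 26.8 dB
  250 Hz: 21.4 dB
  500 Hz: 26.5 dB
  1000 Hz: 40.1 dB
  2000 Hz: 27.3 dB
  4000 Hz: 38.7 dB
Formula: STC ~ round(average of TL values)
Sum = 26.8 + 21.4 + 26.5 + 40.1 + 27.3 + 38.7 = 180.8
Average = 180.8 / 6 = 30.13
Rounded: 30

30


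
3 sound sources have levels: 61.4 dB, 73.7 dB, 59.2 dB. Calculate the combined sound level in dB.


Formula: L_total = 10 * log10( sum(10^(Li/10)) )
  Source 1: 10^(61.4/10) = 1380384.2646
  Source 2: 10^(73.7/10) = 23442288.1532
  Source 3: 10^(59.2/10) = 831763.7711
Sum of linear values = 25654436.1889
L_total = 10 * log10(25654436.1889) = 74.09

74.09 dB


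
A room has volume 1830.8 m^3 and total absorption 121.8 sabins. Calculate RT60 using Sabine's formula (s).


Given values:
  V = 1830.8 m^3
  A = 121.8 sabins
Formula: RT60 = 0.161 * V / A
Numerator: 0.161 * 1830.8 = 294.7588
RT60 = 294.7588 / 121.8 = 2.42

2.42 s


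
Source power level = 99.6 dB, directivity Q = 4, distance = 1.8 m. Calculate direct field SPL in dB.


Given values:
  Lw = 99.6 dB, Q = 4, r = 1.8 m
Formula: SPL = Lw + 10 * log10(Q / (4 * pi * r^2))
Compute 4 * pi * r^2 = 4 * pi * 1.8^2 = 40.715
Compute Q / denom = 4 / 40.715 = 0.09824389
Compute 10 * log10(0.09824389) = -10.0769
SPL = 99.6 + (-10.0769) = 89.52

89.52 dB


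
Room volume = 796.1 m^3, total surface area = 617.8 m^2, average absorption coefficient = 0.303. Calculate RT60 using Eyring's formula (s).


Given values:
  V = 796.1 m^3, S = 617.8 m^2, alpha = 0.303
Formula: RT60 = 0.161 * V / (-S * ln(1 - alpha))
Compute ln(1 - 0.303) = ln(0.697) = -0.36097
Denominator: -617.8 * -0.36097 = 223.0073
Numerator: 0.161 * 796.1 = 128.1721
RT60 = 128.1721 / 223.0073 = 0.575

0.575 s


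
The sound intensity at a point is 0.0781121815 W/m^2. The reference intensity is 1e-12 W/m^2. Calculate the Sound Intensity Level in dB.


Given values:
  I = 0.0781121815 W/m^2
  I_ref = 1e-12 W/m^2
Formula: SIL = 10 * log10(I / I_ref)
Compute ratio: I / I_ref = 78112181500
Compute log10: log10(78112181500) = 10.892719
Multiply: SIL = 10 * 10.892719 = 108.93

108.93 dB


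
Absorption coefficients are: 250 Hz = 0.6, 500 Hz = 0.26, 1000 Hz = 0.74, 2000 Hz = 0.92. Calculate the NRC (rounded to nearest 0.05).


Given values:
  a_250 = 0.6, a_500 = 0.26
  a_1000 = 0.74, a_2000 = 0.92
Formula: NRC = (a250 + a500 + a1000 + a2000) / 4
Sum = 0.6 + 0.26 + 0.74 + 0.92 = 2.52
NRC = 2.52 / 4 = 0.63
Rounded to nearest 0.05: 0.65

0.65


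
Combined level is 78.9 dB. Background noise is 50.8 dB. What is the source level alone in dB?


Given values:
  L_total = 78.9 dB, L_bg = 50.8 dB
Formula: L_source = 10 * log10(10^(L_total/10) - 10^(L_bg/10))
Convert to linear:
  10^(78.9/10) = 77624711.6629
  10^(50.8/10) = 120226.4435
Difference: 77624711.6629 - 120226.4435 = 77504485.2194
L_source = 10 * log10(77504485.2194) = 78.89

78.89 dB


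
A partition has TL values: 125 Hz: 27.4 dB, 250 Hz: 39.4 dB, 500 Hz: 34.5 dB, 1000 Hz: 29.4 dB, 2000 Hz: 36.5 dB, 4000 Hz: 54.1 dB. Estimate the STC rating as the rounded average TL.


Given TL values at each frequency:
  125 Hz: 27.4 dB
  250 Hz: 39.4 dB
  500 Hz: 34.5 dB
  1000 Hz: 29.4 dB
  2000 Hz: 36.5 dB
  4000 Hz: 54.1 dB
Formula: STC ~ round(average of TL values)
Sum = 27.4 + 39.4 + 34.5 + 29.4 + 36.5 + 54.1 = 221.3
Average = 221.3 / 6 = 36.88
Rounded: 37

37


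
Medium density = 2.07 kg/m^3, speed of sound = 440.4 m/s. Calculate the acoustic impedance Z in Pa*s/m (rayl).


Given values:
  rho = 2.07 kg/m^3
  c = 440.4 m/s
Formula: Z = rho * c
Z = 2.07 * 440.4
Z = 911.63

911.63 rayl


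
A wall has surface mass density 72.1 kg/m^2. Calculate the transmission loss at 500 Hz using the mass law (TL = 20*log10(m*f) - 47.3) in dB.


Given values:
  m = 72.1 kg/m^2, f = 500 Hz
Formula: TL = 20 * log10(m * f) - 47.3
Compute m * f = 72.1 * 500 = 36050.0
Compute log10(36050.0) = 4.556905
Compute 20 * 4.556905 = 91.1381
TL = 91.1381 - 47.3 = 43.84

43.84 dB


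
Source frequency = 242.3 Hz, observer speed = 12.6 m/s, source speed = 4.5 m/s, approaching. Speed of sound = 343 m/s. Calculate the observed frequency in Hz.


Given values:
  f_s = 242.3 Hz, v_o = 12.6 m/s, v_s = 4.5 m/s
  Direction: approaching
Formula: f_o = f_s * (c + v_o) / (c - v_s)
Numerator: c + v_o = 343 + 12.6 = 355.6
Denominator: c - v_s = 343 - 4.5 = 338.5
f_o = 242.3 * 355.6 / 338.5 = 254.54

254.54 Hz


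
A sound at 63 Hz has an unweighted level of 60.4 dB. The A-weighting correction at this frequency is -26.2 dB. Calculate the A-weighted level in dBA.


Given values:
  SPL = 60.4 dB
  A-weighting at 63 Hz = -26.2 dB
Formula: L_A = SPL + A_weight
L_A = 60.4 + (-26.2)
L_A = 34.2

34.2 dBA


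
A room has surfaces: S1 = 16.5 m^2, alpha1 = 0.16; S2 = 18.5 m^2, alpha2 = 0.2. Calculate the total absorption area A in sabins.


Given surfaces:
  Surface 1: 16.5 * 0.16 = 2.64
  Surface 2: 18.5 * 0.2 = 3.7
Formula: A = sum(Si * alpha_i)
A = 2.64 + 3.7
A = 6.34

6.34 sabins


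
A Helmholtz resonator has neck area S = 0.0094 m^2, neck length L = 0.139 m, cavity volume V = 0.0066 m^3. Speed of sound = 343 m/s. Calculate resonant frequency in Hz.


Given values:
  S = 0.0094 m^2, L = 0.139 m, V = 0.0066 m^3, c = 343 m/s
Formula: f = (c / (2*pi)) * sqrt(S / (V * L))
Compute V * L = 0.0066 * 0.139 = 0.0009174
Compute S / (V * L) = 0.0094 / 0.0009174 = 10.2463
Compute sqrt(10.2463) = 3.200984
Compute c / (2*pi) = 343 / 6.283185 = 54.590148
f = 54.590148 * 3.200984 = 174.74

174.74 Hz


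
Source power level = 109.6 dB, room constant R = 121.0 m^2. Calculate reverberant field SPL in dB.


Given values:
  Lw = 109.6 dB, R = 121.0 m^2
Formula: SPL = Lw + 10 * log10(4 / R)
Compute 4 / R = 4 / 121.0 = 0.033058
Compute 10 * log10(0.033058) = -14.8072
SPL = 109.6 + (-14.8072) = 94.79

94.79 dB
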